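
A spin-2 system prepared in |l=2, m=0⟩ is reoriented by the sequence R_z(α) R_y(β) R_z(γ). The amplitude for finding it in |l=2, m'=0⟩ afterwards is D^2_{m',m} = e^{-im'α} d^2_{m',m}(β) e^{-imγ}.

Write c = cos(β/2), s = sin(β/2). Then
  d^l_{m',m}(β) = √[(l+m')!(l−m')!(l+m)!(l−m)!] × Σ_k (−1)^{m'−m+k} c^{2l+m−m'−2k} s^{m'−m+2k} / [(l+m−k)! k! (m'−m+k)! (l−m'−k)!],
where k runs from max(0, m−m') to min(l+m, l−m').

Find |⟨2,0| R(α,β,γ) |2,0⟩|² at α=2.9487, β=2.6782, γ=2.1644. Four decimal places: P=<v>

P=0.4904

D^2_{0,0}(2.9487,2.6782,2.1644) = e^{-i·0·2.9487}·d^2_{0,0}(2.6782)·e^{-i·0·2.1644}. Compute d first:
With c≡cos(β/2)=0.229629 and s≡sin(β/2)=0.973278, N=[2·2·2·2]^{1/2}=4.000000
k: max(0,(0)−(0))=0 … min(2+(0),2−(0))=2
  k=0: (−1)^0·4.0000/(4)·0.2296^4·0.9733^0 = +0.002780
  k=1: (−1)^1·4.0000/(1)·0.2296^2·0.9733^2 = -0.199796
  k=2: (−1)^2·4.0000/(4)·0.2296^0·0.9733^4 = +0.897322
d^2_{0,0}(2.6782) = +0.002780 -0.199796 +0.897322 = +0.700306
|D^2_{0,0}|² = |d^2_{0,0}(β)|² = (+0.700306)² = 0.490428 (the z-rotation phases have unit modulus)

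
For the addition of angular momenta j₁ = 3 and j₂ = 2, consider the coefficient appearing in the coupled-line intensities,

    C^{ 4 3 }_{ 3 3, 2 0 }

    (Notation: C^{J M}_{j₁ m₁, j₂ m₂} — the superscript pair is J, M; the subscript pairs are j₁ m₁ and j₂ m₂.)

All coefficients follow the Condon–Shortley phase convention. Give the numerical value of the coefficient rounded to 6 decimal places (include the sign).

√[9·1!5!3!/10! · 6!0!2!2!7!1!] = √(25920)
  +(−1)^0/∏(0,1,0,2,5,1)! = 1/240  (running 1/240)
⟨..|..⟩ = √(25920)·(1/240) = +0.670820

+√(9/20) = +0.670820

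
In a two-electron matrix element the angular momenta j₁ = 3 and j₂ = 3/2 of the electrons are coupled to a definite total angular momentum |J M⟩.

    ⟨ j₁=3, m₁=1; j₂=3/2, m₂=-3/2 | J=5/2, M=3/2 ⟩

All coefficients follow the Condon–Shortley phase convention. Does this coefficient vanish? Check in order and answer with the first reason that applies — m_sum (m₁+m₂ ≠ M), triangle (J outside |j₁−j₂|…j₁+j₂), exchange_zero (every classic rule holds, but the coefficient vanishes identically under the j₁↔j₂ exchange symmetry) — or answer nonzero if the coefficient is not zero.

m_sum

m-sum: m₁+m₂ = 1+(-3/2) = -1/2, M = 3/2  ✗ ⇒ coefficient is 0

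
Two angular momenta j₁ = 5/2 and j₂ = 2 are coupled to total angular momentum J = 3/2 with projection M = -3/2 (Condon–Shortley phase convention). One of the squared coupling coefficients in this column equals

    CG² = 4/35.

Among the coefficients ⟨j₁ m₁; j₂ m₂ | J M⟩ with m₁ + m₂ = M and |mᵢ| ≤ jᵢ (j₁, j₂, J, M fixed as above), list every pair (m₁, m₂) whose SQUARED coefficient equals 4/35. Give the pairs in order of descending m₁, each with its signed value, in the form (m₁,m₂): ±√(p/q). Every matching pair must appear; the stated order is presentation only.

(1/2,-2): +√(4/35)

Admissible pairs with m₁+m₂ = M = -3/2: (-5/2,1), (-3/2,0), (-1/2,-1), (1/2,-2)
  (m₁,m₂)=(1/2,-2): CG² = 4/35, CG = +√(4/35)   ← matches the target
  (m₁,m₂)=(-1/2,-1): CG² = 9/35, CG = −√(9/35)
  (m₁,m₂)=(-3/2,0): CG² = 12/35, CG = +√(12/35)
  (m₁,m₂)=(-5/2,1): CG² = 2/7, CG = −√(2/7)
Pairs with CG² = 4/35: (1/2,-2): +√(4/35)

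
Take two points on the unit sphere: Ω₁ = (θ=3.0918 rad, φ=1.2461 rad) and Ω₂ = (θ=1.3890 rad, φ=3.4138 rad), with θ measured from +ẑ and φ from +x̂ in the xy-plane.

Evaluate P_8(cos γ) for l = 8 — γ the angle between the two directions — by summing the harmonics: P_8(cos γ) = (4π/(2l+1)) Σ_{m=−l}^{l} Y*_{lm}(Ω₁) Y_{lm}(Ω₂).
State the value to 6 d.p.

-0.058733

Expand P_8 via completeness: Σ_{m} conj(Y_{8,m}) at Ω₁ times Y_{8,m} at Ω₂ —
  [-8]  conj(Y_{8,-8})(Ω₁) = (-0.000000, -0.000000) ; Y_{8,-8}(Ω₂) = (-0.257356, -0.370692) ; Δ = (0.000000, 0.000000)
  [-7]  conj(Y_{8,-7})(Ω₁) = (0.000000, -0.000000) ; Y_{8,-7}(Ω₂) = (0.108984, 0.313412) ; Δ = (0.000000, 0.000000)
  [-6]  conj(Y_{8,-6})(Ω₁) = (0.000000, 0.000000) ; Y_{8,-6}(Ω₂) = (0.010837, 0.173311) ; Δ = (-0.000000, 0.000000)
  [-5]  conj(Y_{8,-5})(Ω₁) = (-0.000003, 0.000000) ; Y_{8,-5}(Ω₂) = (0.070702, -0.332104) ; Δ = (-0.000000, 0.000001)
  [-4]  conj(Y_{8,-4})(Ω₁) = (0.000022, -0.000079) ; Y_{8,-4}(Ω₂) = (0.032217, -0.061587) ; Δ = (-0.000004, -0.000004)
  [-3]  conj(Y_{8,-3})(Ω₁) = (0.001412, 0.000959) ; Y_{8,-3}(Ω₂) = (-0.225465, 0.240003) ; Δ = (-0.000549, 0.000123)
  [-2]  conj(Y_{8,-2})(Ω₁) = (-0.020088, 0.015252) ; Y_{8,-2}(Ω₂) = (-0.018446, 0.011168) ; Δ = (0.000200, -0.000506)
  [-1]  conj(Y_{8,-1})(Ω₁) = (-0.076666, -0.227759) ; Y_{8,-1}(Ω₂) = (0.309801, -0.086477) ; Δ = (-0.043447, -0.063930)
  [+0]  conj(Y_{8,0})(Ω₁) = (1.111771, -0.000000) ; Y_{8,0}(Ω₂) = (0.007325, 0.000000) ; Δ = (0.008144, 0.000000)
  [+1]  conj(Y_{8,1})(Ω₁) = (0.076666, -0.227759) ; Y_{8,1}(Ω₂) = (-0.309801, -0.086477) ; Δ = (-0.043447, 0.063930)
  [+2]  conj(Y_{8,2})(Ω₁) = (-0.020088, -0.015252) ; Y_{8,2}(Ω₂) = (-0.018446, -0.011168) ; Δ = (0.000200, 0.000506)
  [+3]  conj(Y_{8,3})(Ω₁) = (-0.001412, 0.000959) ; Y_{8,3}(Ω₂) = (0.225465, 0.240003) ; Δ = (-0.000549, -0.000123)
  [+4]  conj(Y_{8,4})(Ω₁) = (0.000022, 0.000079) ; Y_{8,4}(Ω₂) = (0.032217, 0.061587) ; Δ = (-0.000004, 0.000004)
  [+5]  conj(Y_{8,5})(Ω₁) = (0.000003, 0.000000) ; Y_{8,5}(Ω₂) = (-0.070702, -0.332104) ; Δ = (-0.000000, -0.000001)
  [+6]  conj(Y_{8,6})(Ω₁) = (0.000000, -0.000000) ; Y_{8,6}(Ω₂) = (0.010837, -0.173311) ; Δ = (-0.000000, -0.000000)
  [+7]  conj(Y_{8,7})(Ω₁) = (-0.000000, -0.000000) ; Y_{8,7}(Ω₂) = (-0.108984, 0.313412) ; Δ = (0.000000, -0.000000)
  [+8]  conj(Y_{8,8})(Ω₁) = (-0.000000, 0.000000) ; Y_{8,8}(Ω₂) = (-0.257356, 0.370692) ; Δ = (0.000000, -0.000000)
Accumulated sum (-0.079456, 0.000000); after 4π/(2l+1) scaling, (-0.058733, 0.000000) ⇒ P_8 = -0.058733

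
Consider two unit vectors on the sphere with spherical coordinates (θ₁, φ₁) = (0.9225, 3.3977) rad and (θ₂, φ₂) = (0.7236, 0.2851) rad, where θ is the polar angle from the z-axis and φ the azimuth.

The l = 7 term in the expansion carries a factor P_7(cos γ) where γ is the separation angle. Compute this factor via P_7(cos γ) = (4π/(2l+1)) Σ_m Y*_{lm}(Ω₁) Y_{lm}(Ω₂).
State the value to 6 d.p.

Expand P_7 via completeness: Σ_{m} conj(Y_{7,m}) at Ω₁ times Y_{7,m} at Ω₂ —
  term(m=-7) = -0.00279 + 0.00057j   from Y*(Ω₁)=0.02251 - 0.09974j, Y(Ω₂)=-0.01150 - 0.02541j
  term(m=-6) = 0.03371 - 0.00592j   from Y*(Ω₁)=0.00990 + 0.28963j, Y(Ω₂)=-0.01646 - 0.11696j
  term(m=-5) = -0.12855 + 0.01877j   from Y*(Ω₁)=-0.12639 - 0.42314j, Y(Ω₂)=0.04259 - 0.29106j
  term(m=-4) = 0.14054 - 0.01637j   from Y*(Ω₁)=0.16173 + 0.26596j, Y(Ω₂)=0.18966 - 0.41312j
  term(m=-3) = 0.04064 - 0.00354j   from Y*(Ω₁)=0.08275 + 0.07997j, Y(Ω₂)=0.23253 - 0.26755j
  term(m=-2) = 0.03141 - 0.00182j   from Y*(Ω₁)=-0.31900 - 0.17936j, Y(Ω₂)=-0.07237 + 0.04640j
  term(m=-1) = -0.01582 + 0.00046j   from Y*(Ω₁)=0.03886 + 0.01018j, Y(Ω₂)=-0.37816 + 0.11083j
  term(m=+0) = -0.01222 + 0.00000j   from Y*(Ω₁)=0.35124 + 0.00000j, Y(Ω₂)=-0.03479 + 0.00000j
  term(m=+1) = -0.01582 - 0.00046j   from Y*(Ω₁)=-0.03886 + 0.01018j, Y(Ω₂)=0.37816 + 0.11083j
  term(m=+2) = 0.03141 + 0.00182j   from Y*(Ω₁)=-0.31900 + 0.17936j, Y(Ω₂)=-0.07237 - 0.04640j
  term(m=+3) = 0.04064 + 0.00354j   from Y*(Ω₁)=-0.08275 + 0.07997j, Y(Ω₂)=-0.23253 - 0.26755j
  term(m=+4) = 0.14054 + 0.01637j   from Y*(Ω₁)=0.16173 - 0.26596j, Y(Ω₂)=0.18966 + 0.41312j
  term(m=+5) = -0.12855 - 0.01877j   from Y*(Ω₁)=0.12639 - 0.42314j, Y(Ω₂)=-0.04259 - 0.29106j
  term(m=+6) = 0.03371 + 0.00592j   from Y*(Ω₁)=0.00990 - 0.28963j, Y(Ω₂)=-0.01646 + 0.11696j
  term(m=+7) = -0.00279 - 0.00057j   from Y*(Ω₁)=-0.02251 - 0.09974j, Y(Ω₂)=0.01150 - 0.02541j
Accumulated sum 0.18607 + 0.00000j; after 4π/(2l+1) scaling, 0.15588 + 0.00000j ⇒ P_7 = 0.155879

0.155879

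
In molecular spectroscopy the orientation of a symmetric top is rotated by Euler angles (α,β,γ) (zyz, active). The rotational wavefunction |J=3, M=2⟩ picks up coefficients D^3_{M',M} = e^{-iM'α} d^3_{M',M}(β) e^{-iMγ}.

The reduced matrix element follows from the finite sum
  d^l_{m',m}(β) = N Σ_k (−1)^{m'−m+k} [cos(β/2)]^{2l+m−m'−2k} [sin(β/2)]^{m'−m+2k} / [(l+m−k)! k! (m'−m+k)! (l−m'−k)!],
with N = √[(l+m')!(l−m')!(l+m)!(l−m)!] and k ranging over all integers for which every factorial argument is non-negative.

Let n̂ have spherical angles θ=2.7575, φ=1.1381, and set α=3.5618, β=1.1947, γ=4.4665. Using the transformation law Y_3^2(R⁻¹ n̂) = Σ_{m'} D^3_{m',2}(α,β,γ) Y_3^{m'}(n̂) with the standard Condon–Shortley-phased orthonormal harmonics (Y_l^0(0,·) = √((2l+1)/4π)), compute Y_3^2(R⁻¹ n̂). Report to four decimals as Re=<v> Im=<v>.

Re=0.3885 Im=-0.0534

Need the full column D^3_{m',2} for m'=−3..3 at α=3.5618, β=1.1947, γ=4.4665.
cos(β/2)=0.826829, sin(β/2)=0.562453
d^3_{-3,2}: single k=5 term ⇒ +0.114005;  D = -0.020590+0.112130i
d^3_{-2,2}: k∈[4..5] ⇒ +0.342096 -0.031661 = +0.310435;  D = -0.073370-0.301640i
d^3_{-1,2}: k∈[3..4] ⇒ +0.636116 -0.147180 = +0.488937;  D = +0.299316+0.386612i
d^3_{0,2}: k∈[2..3] ⇒ +0.809835 -0.374747 = +0.435088;  D = -0.383528-0.205446i
d^3_{1,2}: k∈[1..2] ⇒ +0.687330 -0.636116 = +0.051213;  D = +0.051082+0.003662i
d^3_{2,2}: k∈[0..1] ⇒ +0.319517 -0.739275 = -0.419758;  D = +0.394505-0.143396i
d^3_{3,2}: single k=0 term ⇒ -0.532403;  D = -0.382646+0.370183i
Y_3^{m'}(θ=2.7575,φ=1.1381) and Σ D·Y over m':
  (-0.0206+0.1121i)·(-0.0211+0.0059i)  (-0.0734-0.3016i)·(+0.0863+0.1013i)  (+0.2993+0.3866i)·(+0.1675-0.3626i)  (-0.3835-0.2054i)·(-0.4491+0.0000i)  (+0.0511+0.0037i)·(-0.1675-0.3626i)  (+0.3945-0.1434i)·(+0.0863-0.1013i)  (-0.3826+0.3702i)·(+0.0211+0.0059i)
Y_3^2(R⁻¹ n̂) = +0.388529-0.053364i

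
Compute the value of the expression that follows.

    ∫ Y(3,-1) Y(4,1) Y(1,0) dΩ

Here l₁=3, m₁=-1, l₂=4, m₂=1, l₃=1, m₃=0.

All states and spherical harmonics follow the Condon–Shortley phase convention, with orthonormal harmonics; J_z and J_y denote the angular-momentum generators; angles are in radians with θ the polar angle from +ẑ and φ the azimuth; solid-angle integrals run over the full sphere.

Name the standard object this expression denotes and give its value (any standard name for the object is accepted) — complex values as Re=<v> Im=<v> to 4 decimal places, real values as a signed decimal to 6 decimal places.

This is a Gaunt coefficient — the integral of a triple product of spherical harmonics over the sphere.
Rules hold: Σm=0, L=8 even, 1≤1≤7.
N = 7·9·3 = 189
Δ = 6!·0!·2!/9! = 1/252
Racah Σ t=3..3: t=3:−1/36 = -1/36
⇒ 3j(3 4 1; 0 0 0)² = 4/63, sgn +1
Racah Σ t=4..4: t=4:+1/48 = 1/48
⇒ 3j(3 4 1; -1 1 0)² = 5/84, sgn -1
4πI² = N·(3j₀)²·(3jₘ)² = 5/7
I = -1·√(0.714286/4π) = -0.23841361

Gaunt coefficient, -0.238414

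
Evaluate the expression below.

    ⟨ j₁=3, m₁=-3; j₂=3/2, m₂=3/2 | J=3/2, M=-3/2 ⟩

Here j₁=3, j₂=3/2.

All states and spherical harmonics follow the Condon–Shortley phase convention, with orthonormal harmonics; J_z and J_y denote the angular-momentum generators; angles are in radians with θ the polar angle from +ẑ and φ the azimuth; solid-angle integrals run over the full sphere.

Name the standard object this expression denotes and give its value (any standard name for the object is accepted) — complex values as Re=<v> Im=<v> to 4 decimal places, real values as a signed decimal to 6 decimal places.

This is a Clebsch–Gordan (vector-coupling) coefficient.
√[4·3!3!0!/7! · 0!6!3!0!0!3!] = √(5184/7)
  +(−1)^3/∏(3,0,3,0,0,0)! = -1/36  (running -1/36)
⟨..|..⟩ = √(5184/7)·(-1/36) = -0.755929

Clebsch–Gordan coefficient, −√(4/7) ≈ -0.755929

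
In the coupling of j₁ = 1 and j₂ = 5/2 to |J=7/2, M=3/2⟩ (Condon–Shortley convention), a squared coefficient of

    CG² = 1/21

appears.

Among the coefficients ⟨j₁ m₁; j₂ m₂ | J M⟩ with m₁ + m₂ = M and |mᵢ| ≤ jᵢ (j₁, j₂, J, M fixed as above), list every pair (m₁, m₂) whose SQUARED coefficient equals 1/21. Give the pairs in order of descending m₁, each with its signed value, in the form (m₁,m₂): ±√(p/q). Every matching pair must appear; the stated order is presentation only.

(-1,5/2): +√(1/21)

Admissible pairs with m₁+m₂ = M = 3/2: (-1,5/2), (0,3/2), (1,1/2)
  (m₁,m₂)=(1,1/2): CG² = 10/21, CG = +√(10/21)
  (m₁,m₂)=(0,3/2): CG² = 10/21, CG = +√(10/21)
  (m₁,m₂)=(-1,5/2): CG² = 1/21, CG = +√(1/21)   ← matches the target
Pairs with CG² = 1/21: (-1,5/2): +√(1/21)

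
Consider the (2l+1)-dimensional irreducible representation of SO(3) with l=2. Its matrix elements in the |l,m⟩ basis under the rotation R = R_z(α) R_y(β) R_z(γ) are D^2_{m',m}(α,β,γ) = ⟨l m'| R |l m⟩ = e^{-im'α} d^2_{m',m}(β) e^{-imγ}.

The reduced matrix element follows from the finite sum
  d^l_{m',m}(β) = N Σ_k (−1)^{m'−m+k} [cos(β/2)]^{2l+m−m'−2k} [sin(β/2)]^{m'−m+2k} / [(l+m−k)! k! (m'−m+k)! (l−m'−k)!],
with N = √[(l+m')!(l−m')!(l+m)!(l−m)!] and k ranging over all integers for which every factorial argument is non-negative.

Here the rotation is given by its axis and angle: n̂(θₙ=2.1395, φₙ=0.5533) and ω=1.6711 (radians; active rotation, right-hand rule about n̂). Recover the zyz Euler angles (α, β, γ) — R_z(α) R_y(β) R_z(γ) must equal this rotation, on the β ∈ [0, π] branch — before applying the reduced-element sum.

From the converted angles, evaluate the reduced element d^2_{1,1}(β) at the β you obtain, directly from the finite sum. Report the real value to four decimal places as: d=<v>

d=-0.3426

Axis–angle → zyz. n̂ = (sinθₙcosφₙ, sinθₙsinφₙ, cosθₙ) = (+0.716880, +0.442784, -0.538540), ω = 1.6711.
R = I cosω + sinω [n̂]ₓ + (1−cosω) n̂n̂ᵀ gives
  R = [+0.465242, +0.885042, +0.015831; -0.186625, +0.115555, -0.975612; -0.865286, +0.450941, +0.218932]
β = atan2(√(R₁₃²+R₂₃²), R₃₃) = 1.350077; α = atan2(R₂₃, R₁₃) mod 2π = 4.728614; γ = atan2(R₃₂, −R₃₁) mod 2π = 0.480422
d^2_{1,1}(β=1.3501) via the finite sum:
Half-angle: c=0.780683, s=0.624927. N=√(6·1·6·1)=6.000000
Admissible k: 0..1 (factorial args all ≥0)
  k=0: (−1)^0·6.0000/(6)·0.7807^4·0.6249^0 = +0.371449
  k=1: (−1)^1·6.0000/(2)·0.7807^2·0.6249^2 = -0.714052
d^2_{1,1}(1.3501) = +0.371449 -0.714052 = -0.342603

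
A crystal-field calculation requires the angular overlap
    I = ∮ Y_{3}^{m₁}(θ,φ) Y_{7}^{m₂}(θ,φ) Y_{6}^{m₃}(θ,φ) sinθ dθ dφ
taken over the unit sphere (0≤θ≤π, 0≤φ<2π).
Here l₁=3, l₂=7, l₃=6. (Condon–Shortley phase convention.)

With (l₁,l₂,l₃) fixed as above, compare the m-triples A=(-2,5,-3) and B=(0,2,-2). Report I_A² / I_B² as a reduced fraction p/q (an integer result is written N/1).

1375/588

Same 3,7,6: normalisation and zero-m 3j drop out of the ratio.
A: Δ: 4! 2! 10! / 17! → 1/2042040; sum: t=3:−1/4354560 t=4:+1/1935360 = 1/3483648; 3j²(3 7 6; -2 5 -3) = Δ·Π!·Σ² = 125/12376  (sign -1)
B: Δ: 4! 2! 10! / 17! → 1/2042040; sum: t=1:−1/967680 t=2:+1/120960 t=3:−1/207360 = 1/414720; 3j²(3 7 6; 0 2 -2) = Δ·Π!·Σ² = 21/4862  (sign +1)
I_A²/I_B² = (125/12376)/(21/4862) = 1375/588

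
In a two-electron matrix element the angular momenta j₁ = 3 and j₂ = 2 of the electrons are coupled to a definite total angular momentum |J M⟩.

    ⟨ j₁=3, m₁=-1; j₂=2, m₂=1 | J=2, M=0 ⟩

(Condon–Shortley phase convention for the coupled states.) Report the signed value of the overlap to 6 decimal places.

+√(1/7) = +0.377964

j₁+j₂−J=3  J+j₁−j₂=3  J−j₁+j₂=1  j₁+j₂+J+1=8
(j₁±m₁, j₂±m₂, J±M) = (2,4,3,1,2,2)
P² = 36/7
sum k=2..3:
  [2] +1/4 = 1/4
  [3] −1/12 = -1/12
S = 1/6
C² = P²·S² = 1/7 ; C = +0.377964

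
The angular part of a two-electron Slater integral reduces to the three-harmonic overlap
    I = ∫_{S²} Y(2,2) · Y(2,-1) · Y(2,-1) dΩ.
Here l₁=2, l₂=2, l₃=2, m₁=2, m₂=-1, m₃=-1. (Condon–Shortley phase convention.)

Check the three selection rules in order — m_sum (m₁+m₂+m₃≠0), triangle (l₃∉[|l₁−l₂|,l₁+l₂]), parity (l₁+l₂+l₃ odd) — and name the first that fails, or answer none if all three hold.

azimuthal sum: 2 − 1 − 1 = 0  ✓
0 ≤ 2 ≤ 4 (triangle on l)  ✓
L = 2 + 2 + 2 = 6 (even)  ✓

none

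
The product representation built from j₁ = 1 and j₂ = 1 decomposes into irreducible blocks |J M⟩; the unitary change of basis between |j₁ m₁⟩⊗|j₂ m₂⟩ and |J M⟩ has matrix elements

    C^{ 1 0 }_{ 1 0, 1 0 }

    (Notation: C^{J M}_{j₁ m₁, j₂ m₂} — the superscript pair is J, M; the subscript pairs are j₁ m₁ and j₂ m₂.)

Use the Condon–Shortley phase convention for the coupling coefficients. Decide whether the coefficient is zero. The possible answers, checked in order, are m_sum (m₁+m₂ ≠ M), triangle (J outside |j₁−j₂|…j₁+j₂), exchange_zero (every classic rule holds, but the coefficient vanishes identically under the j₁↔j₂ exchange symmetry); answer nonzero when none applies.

m-sum: m₁+m₂ = 0+0 = 0, M = 0  ✓
triangle: |j₁−j₂| = 0 ≤ J = 1 ≤ j₁+j₂ = 2  ✓
exchange: j₁=j₂ and m₁=m₂, and (−1)^(j₁+j₂−J) = (−1)^1 = −1 forces ⟨j₁m₁;j₂m₂|JM⟩ = −⟨j₂m₂;j₁m₁|JM⟩ = −⟨j₁m₁;j₂m₂|JM⟩ ⇒ the coefficient vanishes identically
Racah sum check: Σ_k collapses to 0 ⇒ CG = 0

exchange_zero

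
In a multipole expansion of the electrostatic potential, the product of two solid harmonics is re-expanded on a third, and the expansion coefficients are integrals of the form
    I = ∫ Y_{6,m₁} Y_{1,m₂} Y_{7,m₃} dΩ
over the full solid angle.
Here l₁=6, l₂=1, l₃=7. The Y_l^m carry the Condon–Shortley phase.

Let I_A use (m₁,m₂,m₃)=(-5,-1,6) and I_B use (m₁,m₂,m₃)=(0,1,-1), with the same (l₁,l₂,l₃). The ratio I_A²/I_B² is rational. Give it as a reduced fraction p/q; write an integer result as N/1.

Shared (l₁,l₂,l₃)=(6,1,7): N and (l;000)² cancel in I_A²/I_B².
A: Δ = 0!·12!·2!/15! = 1/1365; Racah Σ t=0..0: t=0:+1/79833600 = 1/79833600; ⇒ 3j(6 1 7; -5 -1 6)² = 2/35, sgn -1
B: Δ = 0!·12!·2!/15! = 1/1365; Racah Σ t=0..0: t=0:+1/1036800 = 1/1036800; ⇒ 3j(6 1 7; 0 1 -1)² = 4/195, sgn +1
I_A²/I_B² = (2/35)/(4/195) = 39/14

39/14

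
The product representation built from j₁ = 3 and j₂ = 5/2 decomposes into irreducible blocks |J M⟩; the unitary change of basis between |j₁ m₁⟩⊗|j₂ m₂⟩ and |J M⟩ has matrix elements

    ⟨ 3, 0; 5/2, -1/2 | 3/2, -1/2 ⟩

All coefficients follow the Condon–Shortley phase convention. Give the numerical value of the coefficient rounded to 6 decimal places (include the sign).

+√(4/35) ≈ +0.338062

triangle: 4!*2!*1!/8! = 48/40320
(j±m)!: 3!*3!*2!*3!*1!*2! = 864
prefactor² = (2J+1)*Δ*N² = 144/35
  k=1: −1/(1!*3!*2!*1!*0!*0!) = -1/12
  k=2: +1/(2!*2!*1!*0!*1!*1!) = 1/4
Σ = 1/6  ⇒  CG² = 144/35*(1/6)² = 4/35
CG = +√(4/35) = +0.338062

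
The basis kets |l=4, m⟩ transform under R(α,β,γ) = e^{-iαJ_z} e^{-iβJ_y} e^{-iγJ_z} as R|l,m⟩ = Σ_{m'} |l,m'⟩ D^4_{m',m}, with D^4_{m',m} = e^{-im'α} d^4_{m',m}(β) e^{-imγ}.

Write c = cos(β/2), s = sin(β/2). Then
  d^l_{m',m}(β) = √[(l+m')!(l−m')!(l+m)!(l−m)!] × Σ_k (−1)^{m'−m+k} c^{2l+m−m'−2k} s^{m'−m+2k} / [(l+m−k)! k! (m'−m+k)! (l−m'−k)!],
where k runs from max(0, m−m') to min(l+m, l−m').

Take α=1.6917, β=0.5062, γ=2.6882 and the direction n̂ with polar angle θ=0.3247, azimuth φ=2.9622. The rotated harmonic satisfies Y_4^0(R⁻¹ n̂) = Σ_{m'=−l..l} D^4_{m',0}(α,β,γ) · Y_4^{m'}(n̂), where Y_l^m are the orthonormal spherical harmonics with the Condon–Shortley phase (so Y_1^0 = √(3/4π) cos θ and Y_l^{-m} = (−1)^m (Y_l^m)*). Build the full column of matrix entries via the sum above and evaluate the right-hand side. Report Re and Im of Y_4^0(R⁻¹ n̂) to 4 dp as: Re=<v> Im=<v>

Re=0.0564 Im=0.0000

Need the full column D^4_{m',0} for m'=−4..4 at α=1.6917, β=0.5062, γ=2.6882.
cos(β/2)=0.968141, sin(β/2)=0.250406
d^4_{-4,0}: single k=4 term ⇒ +0.028899;  D = +0.025585+0.013438i
d^4_{-3,0}: k∈[3..4] ⇒ +0.158013 -0.010571 = +0.147442;  D = +0.052314-0.137849i
d^4_{-2,0}: k∈[2..4] ⇒ +0.489828 -0.087383 +0.002192 = +0.404637;  D = -0.392865-0.096893i
d^4_{-1,0}: k∈[1..4] ⇒ +0.892751 -0.358340 +0.023972 -0.000267 = +0.558116;  D = -0.067314+0.554041i
d^4_{0,0}: k∈[0..4] ⇒ +0.771806 -0.826118 +0.124348 -0.003697 +0.000015 = +0.066354;  D = +0.066354+0.000000i
d^4_{1,0}: k∈[0..3] ⇒ -0.892751 +0.358340 -0.023972 +0.000267 = -0.558116;  D = +0.067314+0.554041i
d^4_{2,0}: k∈[0..2] ⇒ +0.489828 -0.087383 +0.002192 = +0.404637;  D = -0.392865+0.096893i
d^4_{3,0}: k∈[0..1] ⇒ -0.158013 +0.010571 = -0.147442;  D = -0.052314-0.137849i
d^4_{4,0}: single k=0 term ⇒ +0.028899;  D = +0.025585-0.013438i
Y_4^{m'}(θ=0.3247,φ=2.9622) and Σ D·Y over m':
  (+0.0256+0.0134i)·(+0.0035+0.0030i)  (+0.0523-0.1378i)·(-0.0331-0.0197i)  (-0.3929-0.0969i)·(+0.1686+0.0632i)  (-0.0673+0.5540i)·(-0.4627-0.0839i)  (+0.0664+0.0000i)·(+0.4540+0.0000i)  (+0.0673+0.5540i)·(+0.4627-0.0839i)  (-0.3929+0.0969i)·(+0.1686-0.0632i)  (-0.0523-0.1378i)·(+0.0331-0.0197i)  (+0.0256-0.0134i)·(+0.0035-0.0030i)
Y_4^0(R⁻¹ n̂) = +0.056393-0.000000i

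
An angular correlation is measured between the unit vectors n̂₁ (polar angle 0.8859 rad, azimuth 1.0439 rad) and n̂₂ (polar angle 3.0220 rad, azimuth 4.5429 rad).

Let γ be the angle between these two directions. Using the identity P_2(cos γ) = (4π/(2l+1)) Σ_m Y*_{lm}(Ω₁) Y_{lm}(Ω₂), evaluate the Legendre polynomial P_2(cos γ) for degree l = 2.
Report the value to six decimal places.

Term-by-term m-sum for l=2 (normalisation 4π/5 = 2.513274):
  term(m=-2) = 0.00096 - 0.00084j   from Y*(Ω₁)=-0.11452 + 0.20142j, Y(Ω₂)=-0.00519 - 0.00183j
  term(m=-1) = 0.03245 - 0.01212j   from Y*(Ω₁)=0.19033 + 0.32716j, Y(Ω₂)=0.01544 - 0.09020j
  term(m=+0) = 0.03904 + 0.00000j   from Y*(Ω₁)=0.06324 + 0.00000j, Y(Ω₂)=0.61731 + 0.00000j
  term(m=+1) = 0.03245 + 0.01212j   from Y*(Ω₁)=-0.19033 + 0.32716j, Y(Ω₂)=-0.01544 - 0.09020j
  term(m=+2) = 0.00096 + 0.00084j   from Y*(Ω₁)=-0.11452 - 0.20142j, Y(Ω₂)=-0.00519 + 0.00183j
Σ over m = 0.10586 - 0.00000j; ×(4π/5) → 0.26606 - 0.00000j. Real part: 0.266059

0.266059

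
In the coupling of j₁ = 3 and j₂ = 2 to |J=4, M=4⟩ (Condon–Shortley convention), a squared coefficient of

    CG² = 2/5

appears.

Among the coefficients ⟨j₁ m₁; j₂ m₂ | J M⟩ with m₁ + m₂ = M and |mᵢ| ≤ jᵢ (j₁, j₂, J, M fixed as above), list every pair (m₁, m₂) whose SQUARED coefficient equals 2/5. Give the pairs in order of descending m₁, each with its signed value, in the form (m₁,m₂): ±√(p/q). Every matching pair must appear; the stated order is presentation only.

Admissible pairs with m₁+m₂ = M = 4: (2,2), (3,1)
  (m₁,m₂)=(3,1): CG² = 3/5, CG = +√(3/5)
  (m₁,m₂)=(2,2): CG² = 2/5, CG = −√(2/5)   ← matches the target
Pairs with CG² = 2/5: (2,2): −√(2/5)

(2,2): −√(2/5)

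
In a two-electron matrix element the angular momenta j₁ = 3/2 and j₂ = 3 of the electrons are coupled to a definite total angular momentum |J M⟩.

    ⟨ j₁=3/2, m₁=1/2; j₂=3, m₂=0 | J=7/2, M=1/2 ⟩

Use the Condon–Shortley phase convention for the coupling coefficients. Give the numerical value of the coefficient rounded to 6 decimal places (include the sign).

+√(2/21) = +0.308607

j₁+j₂−J=1  J+j₁−j₂=2  J−j₁+j₂=5  j₁+j₂+J+1=9
(j₁±m₁, j₂±m₂, J±M) = (2,1,3,3,4,3)
P² = 384/7
sum k=0..1:
  [0] +1/12 = 1/12
  [1] −1/24 = -1/24
S = 1/24
C² = P²·S² = 2/21 ; C = +0.308607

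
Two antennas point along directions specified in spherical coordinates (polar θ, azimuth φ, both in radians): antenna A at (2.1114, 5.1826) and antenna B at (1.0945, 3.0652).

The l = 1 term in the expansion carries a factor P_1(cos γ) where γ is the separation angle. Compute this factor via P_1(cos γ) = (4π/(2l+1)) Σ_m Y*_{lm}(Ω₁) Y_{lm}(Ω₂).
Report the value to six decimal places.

-0.632027

Addition theorem: P_1(cos γ) = (4π/3) Σ_m Y*_{lm}(Ω₁) Y_{lm}(Ω₂), m = −1…1:
  term(m=-1) = -0.04728 + 0.07770j   from Y*(Ω₁)=0.13421 - 0.26408j, Y(Ω₂)=-0.30614 - 0.02343j
  term(m=+0) = -0.05633 + 0.00000j   from Y*(Ω₁)=-0.25146 + 0.00000j, Y(Ω₂)=0.22402 + 0.00000j
  term(m=+1) = -0.04728 - 0.07770j   from Y*(Ω₁)=-0.13421 - 0.26408j, Y(Ω₂)=0.30614 - 0.02343j
Accumulated sum -0.15089 + 0.00000j; after 4π/(2l+1) scaling, -0.63203 + 0.00000j ⇒ P_1 = -0.632027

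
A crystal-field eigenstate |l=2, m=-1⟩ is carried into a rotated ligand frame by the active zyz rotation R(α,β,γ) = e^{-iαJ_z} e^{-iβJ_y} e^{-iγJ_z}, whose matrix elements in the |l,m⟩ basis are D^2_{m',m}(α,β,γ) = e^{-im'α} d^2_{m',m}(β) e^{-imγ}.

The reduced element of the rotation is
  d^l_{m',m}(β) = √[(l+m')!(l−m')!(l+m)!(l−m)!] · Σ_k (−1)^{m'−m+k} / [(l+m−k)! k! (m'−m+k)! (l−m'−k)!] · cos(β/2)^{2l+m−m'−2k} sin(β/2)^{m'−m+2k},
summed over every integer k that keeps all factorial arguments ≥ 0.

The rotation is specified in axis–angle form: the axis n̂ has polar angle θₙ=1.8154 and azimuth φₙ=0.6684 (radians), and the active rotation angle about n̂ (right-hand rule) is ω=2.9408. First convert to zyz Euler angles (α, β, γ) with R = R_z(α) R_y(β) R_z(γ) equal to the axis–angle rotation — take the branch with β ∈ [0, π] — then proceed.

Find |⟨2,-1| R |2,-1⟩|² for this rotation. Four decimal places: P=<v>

Axis–angle → zyz. n̂ = (sinθₙcosφₙ, sinθₙsinφₙ, cosθₙ) = (+0.761453, +0.601284, -0.242172), ω = 2.9408.
R = I cosω + sinω [n̂]ₓ + (1−cosω) n̂n̂ᵀ gives
  R = [+0.168063, +0.954800, -0.245176; +0.858200, -0.264088, -0.440171; -0.485024, -0.136434, -0.863793]
β = atan2(√(R₁₃²+R₂₃²), R₃₃) = 2.613546; α = atan2(R₂₃, R₁₃) mod 2π = 4.204186; γ = atan2(R₃₂, −R₃₁) mod 2π = 6.008978
D^2_{-1,-1}(4.2042,2.6135,6.0090) = e^{-i·-1·4.2042}·d^2_{-1,-1}(2.6135)·e^{-i·-1·6.0090}. Compute d first:
c=cos(2.613546/2)=0.260967, s=sin(2.613546/2)=0.965348; N=√[1·6·1·6]=6.000000
Admissible k: 0..1 (factorial args all ≥0)
  k=0: (−1)^0·6.0000/(6)·0.2610^4·0.9653^0 = +0.004638
  k=1: (−1)^1·6.0000/(2)·0.2610^2·0.9653^2 = -0.190397
d^2_{-1,-1}(2.6135) = +0.004638 -0.190397 = -0.185759
|D^2_{-1,-1}|² = |d^2_{-1,-1}(β)|² = (-0.185759)² = 0.034506 (the z-rotation phases have unit modulus)

P=0.0345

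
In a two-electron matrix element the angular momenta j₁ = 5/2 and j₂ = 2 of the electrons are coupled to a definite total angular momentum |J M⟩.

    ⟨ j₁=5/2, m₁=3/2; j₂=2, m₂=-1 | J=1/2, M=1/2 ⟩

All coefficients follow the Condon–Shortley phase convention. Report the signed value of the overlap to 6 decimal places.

triangle: 4!·1!·0!/6! = 24/720
(j±m)!: 4!·1!·1!·3!·1!·0! = 144
prefactor² = (2J+1)·Δ·N² = 48/5
  k=1: −1/(1!·3!·0!·0!·1!·0!) = -1/6
Σ = -1/6  ⇒  CG² = 48/5·(-1/6)² = 4/15
CG = −√(4/15) = -0.516398

−√(4/15) = -0.516398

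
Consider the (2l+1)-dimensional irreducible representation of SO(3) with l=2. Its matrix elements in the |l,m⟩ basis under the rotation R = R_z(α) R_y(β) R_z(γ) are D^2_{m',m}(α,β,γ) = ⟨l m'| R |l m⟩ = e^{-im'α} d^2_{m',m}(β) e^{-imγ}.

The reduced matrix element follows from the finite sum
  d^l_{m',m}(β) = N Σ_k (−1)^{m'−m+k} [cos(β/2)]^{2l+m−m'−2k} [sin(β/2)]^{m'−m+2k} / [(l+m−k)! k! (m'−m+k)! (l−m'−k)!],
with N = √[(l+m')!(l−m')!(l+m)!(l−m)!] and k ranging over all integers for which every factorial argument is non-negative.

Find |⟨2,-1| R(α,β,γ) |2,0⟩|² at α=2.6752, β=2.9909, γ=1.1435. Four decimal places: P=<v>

P=0.0330

First d^2_{-1,0}(β=2.9909), then the phase factors e^{-i(-1)α} and e^{-i(0)γ}:
With c≡cos(β/2)=0.075275 and s≡sin(β/2)=0.997163, N=[1·6·2·2]^{1/2}=4.898979
Admissible k: 1..2 (factorial args all ≥0)
  k=1: (−1)^0·4.8990/(2)·0.0753^3·0.9972^1 = +0.001042
  k=2: (−1)^1·4.8990/(2)·0.0753^1·0.9972^3 = -0.182821
d^2_{-1,0}(2.9909) = +0.001042 -0.182821 = -0.181779
|D^2_{-1,0}|² = |d^2_{-1,0}(β)|² = (-0.181779)² = 0.033043 (the z-rotation phases have unit modulus)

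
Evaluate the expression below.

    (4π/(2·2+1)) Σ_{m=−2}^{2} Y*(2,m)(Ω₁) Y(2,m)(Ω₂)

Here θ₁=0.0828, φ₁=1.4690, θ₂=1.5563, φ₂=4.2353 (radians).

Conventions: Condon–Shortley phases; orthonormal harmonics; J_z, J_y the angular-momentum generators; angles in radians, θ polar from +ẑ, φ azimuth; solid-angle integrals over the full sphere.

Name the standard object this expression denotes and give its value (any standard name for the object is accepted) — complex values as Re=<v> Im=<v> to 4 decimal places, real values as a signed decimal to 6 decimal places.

This sum is the spherical-harmonic addition theorem: it equals the Legendre polynomial P_l(cos γ) of the angle γ between the two directions.
Summing Y*_{l m}(θ₁,φ₁)·Y_{l m}(θ₂,φ₂) over m ∈ [−2, 2]; prefactor 4π/(2·2+1) = 2.513274:
  [-2]  conj(Y_{2,-2})(Ω₁) = (-0.002588, 0.000534) ; Y_{2,-2}(Ω₂) = (-0.223328, -0.315071) ; Δ = (0.000746, 0.000696)
  [-1]  conj(Y_{2,-1})(Ω₁) = (0.006471, 0.063345) ; Y_{2,-1}(Ω₂) = (-0.005142, 0.009947) ; Δ = (-0.000663, -0.000261)
  [+0]  conj(Y_{2,0})(Ω₁) = (0.624311, -0.000000) ; Y_{2,0}(Ω₂) = (-0.315193, 0.000000) ; Δ = (-0.196778, 0.000000)
  [+1]  conj(Y_{2,1})(Ω₁) = (-0.006471, 0.063345) ; Y_{2,1}(Ω₂) = (0.005142, 0.009947) ; Δ = (-0.000663, 0.000261)
  [+2]  conj(Y_{2,2})(Ω₁) = (-0.002588, -0.000534) ; Y_{2,2}(Ω₂) = (-0.223328, 0.315071) ; Δ = (0.000746, -0.000696)
Σ over m = (-0.196613, 0.000000); ×(4π/5) → (-0.494142, 0.000000). Real part: -0.494142

Legendre polynomial (addition theorem), -0.494142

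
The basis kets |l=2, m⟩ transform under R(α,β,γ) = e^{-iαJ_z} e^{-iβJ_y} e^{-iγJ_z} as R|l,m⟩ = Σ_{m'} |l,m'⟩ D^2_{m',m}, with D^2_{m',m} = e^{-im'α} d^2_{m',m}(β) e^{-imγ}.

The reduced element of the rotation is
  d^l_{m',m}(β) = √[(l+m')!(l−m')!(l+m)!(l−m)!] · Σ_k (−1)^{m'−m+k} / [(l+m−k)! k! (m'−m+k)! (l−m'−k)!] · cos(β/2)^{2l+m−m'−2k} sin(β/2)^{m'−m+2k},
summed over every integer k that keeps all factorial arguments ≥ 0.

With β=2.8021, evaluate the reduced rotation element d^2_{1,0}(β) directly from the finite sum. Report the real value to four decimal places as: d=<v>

d=0.3846

d^2_{1,0}(β=2.8021) via the finite sum:
Half-angle: c=0.168932, s=0.985628. N=√(6·1·2·2)=4.898979
k∈{0,1} keeps every argument non-negative
  k=0: (−1)^1·4.8990/(2)·0.1689^3·0.9856^1 = -0.011639
  k=1: (−1)^2·4.8990/(2)·0.1689^1·0.9856^3 = +0.396211
d^2_{1,0}(2.8021) = -0.011639 +0.396211 = +0.384572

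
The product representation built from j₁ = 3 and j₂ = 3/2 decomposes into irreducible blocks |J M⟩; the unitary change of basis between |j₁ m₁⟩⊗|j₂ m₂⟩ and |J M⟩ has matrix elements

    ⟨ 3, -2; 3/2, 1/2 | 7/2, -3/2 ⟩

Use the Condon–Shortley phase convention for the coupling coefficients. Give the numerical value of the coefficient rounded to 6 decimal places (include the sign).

-0.654654

j₁+j₂−J=1  J+j₁−j₂=5  J−j₁+j₂=2  j₁+j₂+J+1=9
(j₁±m₁, j₂±m₂, J±M) = (1,5,2,1,2,5)
P² = 6400/21
sum k=0..1:
  [0] +1/240 = 1/240
  [1] −1/24 = -1/24
S = -3/80
C² = P²·S² = 3/7 ; C = -0.654654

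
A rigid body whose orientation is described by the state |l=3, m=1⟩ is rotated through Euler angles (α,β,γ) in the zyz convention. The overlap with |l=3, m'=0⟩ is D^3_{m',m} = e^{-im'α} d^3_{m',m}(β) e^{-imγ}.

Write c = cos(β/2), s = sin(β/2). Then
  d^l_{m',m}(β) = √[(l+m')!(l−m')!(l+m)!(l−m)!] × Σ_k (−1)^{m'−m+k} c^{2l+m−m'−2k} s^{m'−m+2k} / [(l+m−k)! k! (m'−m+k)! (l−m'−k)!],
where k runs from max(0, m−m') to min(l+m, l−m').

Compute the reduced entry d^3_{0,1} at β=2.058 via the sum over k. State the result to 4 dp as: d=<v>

d=0.0367

d^3_{0,1}(β=2.0580) via the finite sum:
c=cos(2.058000/2)=0.515676, s=sin(2.058000/2)=0.856784; N=√[6·6·24·2]=41.569219
k: max(0,(1)−(0))=1 … min(3+(1),3−(0))=3
  k=1: (−1)^0·41.5692/(12)·0.5157^5·0.8568^1 = +0.108230
  k=2: (−1)^1·41.5692/(4)·0.5157^3·0.8568^3 = -0.896305
  k=3: (−1)^2·41.5692/(12)·0.5157^1·0.8568^5 = +0.824752
d^3_{0,1}(2.0580) = +0.108230 -0.896305 +0.824752 = +0.036676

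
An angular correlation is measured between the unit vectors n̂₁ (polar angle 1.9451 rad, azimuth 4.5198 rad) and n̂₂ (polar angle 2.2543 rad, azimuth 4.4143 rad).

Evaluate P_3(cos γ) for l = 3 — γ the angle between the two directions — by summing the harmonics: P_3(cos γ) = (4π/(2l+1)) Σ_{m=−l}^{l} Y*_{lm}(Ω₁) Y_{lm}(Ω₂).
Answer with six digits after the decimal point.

Addition theorem: P_3(cos γ) = (4π/7) Σ_m Y*_{lm}(Ω₁) Y_{lm}(Ω₂), m = −3…3:
  term(m=-3) = (0.062180, 0.020364)   from Y*(Ω₁)=(0.183739, 0.281816), Y(Ω₂)=(0.151650, -0.121766)
  term(m=-2) = (0.122817, 0.026306)   from Y*(Ω₁)=(0.299993, -0.121626), Y(Ω₂)=(0.321071, 0.217860)
  term(m=-1) = (-0.024707, -0.002616)   from Y*(Ω₁)=(0.019091, 0.097901), Y(Ω₂)=(-0.073156, 0.238106)
  term(m=+0) = (0.075418, 0.000000)   from Y*(Ω₁)=(0.318128, -0.000000), Y(Ω₂)=(0.237069, 0.000000)
  term(m=+1) = (-0.024707, 0.002616)   from Y*(Ω₁)=(-0.019091, 0.097901), Y(Ω₂)=(0.073156, 0.238106)
  term(m=+2) = (0.122817, -0.026306)   from Y*(Ω₁)=(0.299993, 0.121626), Y(Ω₂)=(0.321071, -0.217860)
  term(m=+3) = (0.062180, -0.020364)   from Y*(Ω₁)=(-0.183739, 0.281816), Y(Ω₂)=(-0.151650, -0.121766)
Σ over m = (0.395996, 0.000000); ×(4π/7) → (0.710890, 0.000000). Real part: 0.710890

0.710890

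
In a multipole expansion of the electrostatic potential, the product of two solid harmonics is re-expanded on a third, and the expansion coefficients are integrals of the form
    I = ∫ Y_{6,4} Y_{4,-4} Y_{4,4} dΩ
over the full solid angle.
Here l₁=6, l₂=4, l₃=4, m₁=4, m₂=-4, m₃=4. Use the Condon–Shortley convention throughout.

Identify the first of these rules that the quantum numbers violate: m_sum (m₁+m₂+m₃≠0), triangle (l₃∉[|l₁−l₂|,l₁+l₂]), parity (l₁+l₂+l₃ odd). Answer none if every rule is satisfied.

m_sum

m₁+m₂+m₃ = 4 − 4 + 4 = 4  ✗
triangle: |6−4|=2 ≤ l₃=4 ≤ 6+4=10
parity: l₁+l₂+l₃ = 14 is even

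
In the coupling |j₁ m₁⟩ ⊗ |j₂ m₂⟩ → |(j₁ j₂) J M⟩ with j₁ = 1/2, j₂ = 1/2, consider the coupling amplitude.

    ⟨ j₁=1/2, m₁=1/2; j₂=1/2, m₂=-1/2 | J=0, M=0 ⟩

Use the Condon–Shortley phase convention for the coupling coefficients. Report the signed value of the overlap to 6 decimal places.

j₁+j₂−J=1  J+j₁−j₂=0  J−j₁+j₂=0  j₁+j₂+J+1=2
(j₁±m₁, j₂±m₂, J±M) = (1,0,0,1,0,0)
P² = 1/2
sum k=0..0:
  [0] +1/1 = 1
S = 1
C² = P²·S² = 1/2 ; C = +0.707107

+0.707107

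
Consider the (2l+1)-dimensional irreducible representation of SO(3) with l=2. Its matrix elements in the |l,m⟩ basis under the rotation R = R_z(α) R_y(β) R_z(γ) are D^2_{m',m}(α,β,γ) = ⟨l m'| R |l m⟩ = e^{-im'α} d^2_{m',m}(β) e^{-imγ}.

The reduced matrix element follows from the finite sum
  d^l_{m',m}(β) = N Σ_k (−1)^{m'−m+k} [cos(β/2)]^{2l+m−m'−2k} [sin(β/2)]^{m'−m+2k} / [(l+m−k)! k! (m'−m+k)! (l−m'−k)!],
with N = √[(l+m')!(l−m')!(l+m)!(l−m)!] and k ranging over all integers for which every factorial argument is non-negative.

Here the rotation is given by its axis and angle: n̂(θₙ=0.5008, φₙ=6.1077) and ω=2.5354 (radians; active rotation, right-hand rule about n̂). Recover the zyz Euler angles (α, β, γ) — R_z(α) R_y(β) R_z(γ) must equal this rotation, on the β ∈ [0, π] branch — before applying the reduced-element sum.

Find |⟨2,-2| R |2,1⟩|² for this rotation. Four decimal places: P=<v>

P=0.0293

Axis–angle → zyz. n̂ = (sinθₙcosφₙ, sinθₙsinφₙ, cosθₙ) = (+0.472754, -0.083824, +0.877199), ω = 2.5354.
R = I cosω + sinω [n̂]ₓ + (1−cosω) n̂n̂ᵀ gives
  R = [-0.414653, -0.571973, +0.707750; +0.427583, -0.809022, -0.403306; +0.803266, +0.135389, +0.580029]
β = atan2(√(R₁₃²+R₂₃²), R₃₃) = 0.952032; α = atan2(R₂₃, R₁₃) mod 2π = 5.765235; γ = atan2(R₃₂, −R₃₁) mod 2π = 2.974613
D^2_{-2,1}(5.7652,0.9520,2.9746) = e^{-i·-2·5.7652}·d^2_{-2,1}(0.9520)·e^{-i·1·2.9746}. Compute d first:
With c≡cos(β/2)=0.888828 and s≡sin(β/2)=0.458242, N=[1·24·6·1]^{1/2}=12.000000
The bounds max(0,m−m')=3 and min(l+m,l−m')=3 give 1 term
  k=3: (−1)^0·12.0000/(6)·0.8888^1·0.4582^3 = +0.171053
d^2_{-2,1}(0.9520) = +0.171053
|D^2_{-2,1}|² = |d^2_{-2,1}(β)|² = (+0.171053)² = 0.029259 (the z-rotation phases have unit modulus)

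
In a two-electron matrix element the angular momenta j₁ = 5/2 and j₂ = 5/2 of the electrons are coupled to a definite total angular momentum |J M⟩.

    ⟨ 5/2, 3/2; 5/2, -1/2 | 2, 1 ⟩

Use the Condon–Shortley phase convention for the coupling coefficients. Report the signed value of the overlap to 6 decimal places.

−√(1/7) = -0.377964

j₁+j₂−J=3  J+j₁−j₂=2  J−j₁+j₂=2  j₁+j₂+J+1=8
(j₁±m₁, j₂±m₂, J±M) = (4,1,2,3,3,1)
P² = 36/7
sum k=0..1:
  [0] +1/12 = 1/12
  [1] −1/4 = -1/4
S = -1/6
C² = P²·S² = 1/7 ; C = -0.377964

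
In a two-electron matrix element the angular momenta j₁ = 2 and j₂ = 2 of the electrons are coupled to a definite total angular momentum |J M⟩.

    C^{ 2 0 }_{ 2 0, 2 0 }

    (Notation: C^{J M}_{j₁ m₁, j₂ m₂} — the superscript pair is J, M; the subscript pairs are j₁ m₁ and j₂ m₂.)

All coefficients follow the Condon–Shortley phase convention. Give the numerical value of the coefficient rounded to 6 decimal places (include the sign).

−√(2/7) = -0.534522

√[5·2!2!2!/7! · 2!2!2!2!2!2!] = √(32/63)
  +(−1)^0/∏(0,2,2,2,0,0)! = 1/8  (running 1/8)
  +(−1)^1/∏(1,1,1,1,1,1)! = -1  (running -7/8)
  +(−1)^2/∏(2,0,0,0,2,2)! = 1/8  (running -3/4)
⟨..|..⟩ = √(32/63)·(-3/4) = -0.534522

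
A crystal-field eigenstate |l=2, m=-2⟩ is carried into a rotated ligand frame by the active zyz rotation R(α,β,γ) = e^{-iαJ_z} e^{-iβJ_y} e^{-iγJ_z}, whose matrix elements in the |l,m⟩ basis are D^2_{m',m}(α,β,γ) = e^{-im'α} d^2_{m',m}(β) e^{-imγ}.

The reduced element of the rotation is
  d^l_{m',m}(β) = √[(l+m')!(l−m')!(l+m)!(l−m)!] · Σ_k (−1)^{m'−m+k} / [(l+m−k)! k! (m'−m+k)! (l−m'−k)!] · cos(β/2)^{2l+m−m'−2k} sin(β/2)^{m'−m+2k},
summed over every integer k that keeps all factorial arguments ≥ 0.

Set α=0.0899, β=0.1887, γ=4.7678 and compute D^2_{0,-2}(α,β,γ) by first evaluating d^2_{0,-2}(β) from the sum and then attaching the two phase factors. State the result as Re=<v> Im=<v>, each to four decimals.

Re=-0.0214 Im=-0.0024

D^2_{0,-2}(0.0899,0.1887,4.7678) = e^{-i·0·0.0899}·d^2_{0,-2}(0.1887)·e^{-i·-2·4.7678}. Compute d first:
With c≡cos(β/2)=0.995552 and s≡sin(β/2)=0.094210, N=[2·2·1·24]^{1/2}=9.797959
k: max(0,(-2)−(0))=0 … min(2+(-2),2−(0))=0
  k=0: (−1)^2·9.7980/(4)·0.9956^2·0.0942^2 = +0.021548
d^2_{0,-2}(0.1887) = +0.021548
D = (+1.000000+0.000000i)·(+0.021548)·(-0.993866-0.110595i) = -0.021415-0.002383i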